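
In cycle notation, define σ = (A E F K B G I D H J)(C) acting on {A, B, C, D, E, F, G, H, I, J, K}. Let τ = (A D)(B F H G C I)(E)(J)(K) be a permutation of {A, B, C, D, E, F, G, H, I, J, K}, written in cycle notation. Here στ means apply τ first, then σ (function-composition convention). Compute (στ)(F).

J

First apply τ: τ(F) = H, then σ(H) = J. Thus (στ)(F) = J.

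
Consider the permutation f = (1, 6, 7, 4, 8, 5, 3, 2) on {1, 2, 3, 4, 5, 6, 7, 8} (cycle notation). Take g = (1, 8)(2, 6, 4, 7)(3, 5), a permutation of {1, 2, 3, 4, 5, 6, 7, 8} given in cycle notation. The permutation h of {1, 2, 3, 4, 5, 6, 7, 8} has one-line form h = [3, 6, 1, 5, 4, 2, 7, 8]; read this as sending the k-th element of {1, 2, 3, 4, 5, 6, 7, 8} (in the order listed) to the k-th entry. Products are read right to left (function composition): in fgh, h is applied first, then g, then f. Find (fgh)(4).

2

Chase 4: h(4) = 5; g(5) = 3; f(3) = 2. Hence (fgh)(4) = 2.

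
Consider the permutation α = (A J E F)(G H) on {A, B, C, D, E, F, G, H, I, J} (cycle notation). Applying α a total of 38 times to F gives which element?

J

F lies in the 4-cycle (A J E F).
On a 4-cycle, α^4 is the identity, so α^38 = α^2 there (38 ≡ 2 mod 4).
Advancing 2 steps from F: F → A → J.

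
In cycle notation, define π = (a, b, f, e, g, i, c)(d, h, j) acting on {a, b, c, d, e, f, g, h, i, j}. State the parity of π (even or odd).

The cycle lengths are 7, 3.
A cycle of length ℓ contributes ℓ−1 transpositions, so π is a product of 6 + 2 = 8 transpositions — even.

even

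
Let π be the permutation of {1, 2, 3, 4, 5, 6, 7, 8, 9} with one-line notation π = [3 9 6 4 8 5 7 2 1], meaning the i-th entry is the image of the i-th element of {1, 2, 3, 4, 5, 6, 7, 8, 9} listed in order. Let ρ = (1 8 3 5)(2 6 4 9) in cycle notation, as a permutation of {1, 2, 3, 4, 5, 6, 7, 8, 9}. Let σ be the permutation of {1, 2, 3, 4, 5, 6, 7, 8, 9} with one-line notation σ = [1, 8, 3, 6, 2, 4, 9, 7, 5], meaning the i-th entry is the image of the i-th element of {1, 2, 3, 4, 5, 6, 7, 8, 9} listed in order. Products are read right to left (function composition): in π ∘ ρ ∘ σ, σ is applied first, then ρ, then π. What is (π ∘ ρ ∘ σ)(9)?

Apply the permutations in order: σ(9) = 5, then ρ(5) = 1, then π(1) = 3. So (π ∘ ρ ∘ σ)(9) = 3.

3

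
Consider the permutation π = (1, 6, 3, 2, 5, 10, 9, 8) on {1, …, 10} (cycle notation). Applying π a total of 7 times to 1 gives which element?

1 lies in the 8-cycle (1, 6, 3, 2, 5, 10, 9, 8).
Advancing 7 steps from 1: 1 → 6 → 3 → 2 → 5 → 10 → 9 → 8.

8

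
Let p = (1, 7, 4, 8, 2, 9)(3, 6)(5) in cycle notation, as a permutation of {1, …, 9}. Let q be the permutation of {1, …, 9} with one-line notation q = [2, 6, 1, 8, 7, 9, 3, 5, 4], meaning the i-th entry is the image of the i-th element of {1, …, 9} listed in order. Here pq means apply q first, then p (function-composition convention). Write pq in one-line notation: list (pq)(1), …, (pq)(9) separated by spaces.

(pq)(x) = p(q(x)). Computing each image: p(q(1)) = p(2) = 9, p(q(2)) = p(6) = 3, p(q(3)) = p(1) = 7, p(q(4)) = p(8) = 2, p(q(5)) = p(7) = 4, p(q(6)) = p(9) = 1, p(q(7)) = p(3) = 6, p(q(8)) = p(5) = 5, p(q(9)) = p(4) = 8.
Hence pq = [9 3 7 2 4 1 6 5 8].

9 3 7 2 4 1 6 5 8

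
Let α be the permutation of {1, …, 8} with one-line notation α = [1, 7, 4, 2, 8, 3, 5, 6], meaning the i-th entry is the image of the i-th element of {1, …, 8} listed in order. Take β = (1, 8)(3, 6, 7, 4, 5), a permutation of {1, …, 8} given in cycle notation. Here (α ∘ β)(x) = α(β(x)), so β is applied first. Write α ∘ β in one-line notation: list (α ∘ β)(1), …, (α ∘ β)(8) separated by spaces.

(α ∘ β)(x) = α(β(x)). Computing each image: α(β(1)) = α(8) = 6, α(β(2)) = α(2) = 7, α(β(3)) = α(6) = 3, α(β(4)) = α(5) = 8, α(β(5)) = α(3) = 4, α(β(6)) = α(7) = 5, α(β(7)) = α(4) = 2, α(β(8)) = α(1) = 1.
Hence α ∘ β = [6 7 3 8 4 5 2 1].

6 7 3 8 4 5 2 1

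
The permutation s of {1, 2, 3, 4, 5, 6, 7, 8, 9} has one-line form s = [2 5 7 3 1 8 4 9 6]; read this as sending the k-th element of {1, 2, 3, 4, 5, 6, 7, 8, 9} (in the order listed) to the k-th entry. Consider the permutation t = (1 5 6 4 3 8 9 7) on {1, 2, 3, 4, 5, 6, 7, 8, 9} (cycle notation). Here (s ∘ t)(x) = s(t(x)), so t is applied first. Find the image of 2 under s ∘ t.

(s ∘ t)(2) = s(t(2)). t(2) = 2, then s(2) = 5. So (s ∘ t)(2) = 5.

5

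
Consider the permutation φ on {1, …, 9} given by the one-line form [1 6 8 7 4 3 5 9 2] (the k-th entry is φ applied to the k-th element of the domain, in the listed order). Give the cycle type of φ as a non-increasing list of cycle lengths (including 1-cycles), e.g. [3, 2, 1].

[5, 3, 1]

The disjoint cycles are (1)(2, 6, 3, 8, 9)(4, 7, 5), with lengths 5, 3, 1 in non-increasing order.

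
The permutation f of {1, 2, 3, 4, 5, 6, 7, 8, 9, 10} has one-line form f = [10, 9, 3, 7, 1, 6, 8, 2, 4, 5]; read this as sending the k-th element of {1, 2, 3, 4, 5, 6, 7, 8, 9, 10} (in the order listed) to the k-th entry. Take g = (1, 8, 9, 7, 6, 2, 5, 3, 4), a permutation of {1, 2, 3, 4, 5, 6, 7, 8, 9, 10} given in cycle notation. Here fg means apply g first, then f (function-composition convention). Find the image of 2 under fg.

First apply g: g(2) = 5, then f(5) = 1. Thus (fg)(2) = 1.

1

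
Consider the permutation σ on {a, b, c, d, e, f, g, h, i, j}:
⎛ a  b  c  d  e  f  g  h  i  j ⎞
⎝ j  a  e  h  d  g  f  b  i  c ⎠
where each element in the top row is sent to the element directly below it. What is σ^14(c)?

Tracing c → e → … returns to c after 7 steps, so c lies in a 7-cycle (a j c e d h b).
Powers repeat with period 7 on this cycle, and 14 mod 7 = 0, so σ^14(c) = σ^0(c).
So σ^14(c) = c.

c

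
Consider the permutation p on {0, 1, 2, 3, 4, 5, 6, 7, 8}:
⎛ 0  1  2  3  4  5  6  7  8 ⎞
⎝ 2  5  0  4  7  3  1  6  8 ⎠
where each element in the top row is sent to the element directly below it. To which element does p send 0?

The entry below 0 in the array is 2, so p(0) = 2.

2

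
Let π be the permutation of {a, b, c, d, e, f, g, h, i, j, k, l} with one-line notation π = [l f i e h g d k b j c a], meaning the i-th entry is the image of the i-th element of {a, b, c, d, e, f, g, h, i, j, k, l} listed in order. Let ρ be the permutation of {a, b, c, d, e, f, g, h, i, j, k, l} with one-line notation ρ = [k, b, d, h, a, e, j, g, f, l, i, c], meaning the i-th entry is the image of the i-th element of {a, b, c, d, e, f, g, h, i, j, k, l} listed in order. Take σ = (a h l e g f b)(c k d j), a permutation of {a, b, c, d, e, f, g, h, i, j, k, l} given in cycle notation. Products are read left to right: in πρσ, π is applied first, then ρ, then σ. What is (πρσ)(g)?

Apply the permutations in order: π(g) = d, then ρ(d) = h, then σ(h) = l. So (πρσ)(g) = l.

l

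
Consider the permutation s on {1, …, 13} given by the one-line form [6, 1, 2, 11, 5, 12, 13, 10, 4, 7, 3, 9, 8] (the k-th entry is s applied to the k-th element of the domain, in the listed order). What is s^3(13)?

Tracing 13 → 8 → … returns to 13 after 4 steps, so 13 lies in a 4-cycle (7 13 8 10).
Advancing 3 steps from 13: 13 → 8 → 10 → 7.

7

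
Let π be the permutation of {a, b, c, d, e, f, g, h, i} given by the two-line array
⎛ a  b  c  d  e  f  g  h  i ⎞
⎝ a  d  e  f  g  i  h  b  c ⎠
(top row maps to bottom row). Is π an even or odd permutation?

odd

In disjoint-cycle form the cycle lengths are 8, 1.
A cycle is odd iff its length is even; π has 1 even-length cycle, so sgn(π) = (−1)^1 and π is odd.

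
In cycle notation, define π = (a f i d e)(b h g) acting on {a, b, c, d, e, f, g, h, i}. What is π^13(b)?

h

b lies in the 3-cycle (b h g).
Powers repeat with period 3 on this cycle, and 13 mod 3 = 1, so π^13(b) = π^1(b).
Advancing 1 step from b: b → h.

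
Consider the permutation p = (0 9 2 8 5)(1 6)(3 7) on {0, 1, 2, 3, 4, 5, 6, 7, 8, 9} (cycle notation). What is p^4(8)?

8 lies in the 5-cycle (0 9 2 8 5).
Stepping 4 places around the cycle: 8 → 5 → 0 → 9 → 2.

2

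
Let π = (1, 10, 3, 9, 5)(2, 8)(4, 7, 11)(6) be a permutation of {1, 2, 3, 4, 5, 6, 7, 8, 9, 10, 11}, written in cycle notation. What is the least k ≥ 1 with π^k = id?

30

The disjoint cycles have lengths 5, 3, 2, 1.
The order is lcm(5, 3, 2) = 30.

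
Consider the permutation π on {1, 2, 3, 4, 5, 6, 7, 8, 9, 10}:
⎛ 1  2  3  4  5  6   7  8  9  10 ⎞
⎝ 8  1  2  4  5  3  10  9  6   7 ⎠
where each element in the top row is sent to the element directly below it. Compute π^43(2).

1

Tracing 2 → 1 → … returns to 2 after 6 steps, so 2 lies in a 6-cycle (1 8 9 6 3 2).
On a 6-cycle, π^6 is the identity, so π^43 = π^1 there (43 ≡ 1 mod 6).
Stepping 1 place around the cycle: 2 → 1.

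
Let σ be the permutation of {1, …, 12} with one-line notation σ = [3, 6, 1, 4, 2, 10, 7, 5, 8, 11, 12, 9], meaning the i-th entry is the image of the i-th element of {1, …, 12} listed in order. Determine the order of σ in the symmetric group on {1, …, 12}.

8

Writing σ as disjoint cycles, the cycle lengths are 8, 2, 1, 1.
Since disjoint cycles commute, ord(σ) = lcm(8, 2) = 8.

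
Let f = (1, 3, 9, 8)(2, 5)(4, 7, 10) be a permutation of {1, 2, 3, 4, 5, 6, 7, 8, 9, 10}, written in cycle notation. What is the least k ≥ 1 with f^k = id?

12

The cycle type of f is (4, 3, 2, 1).
The order is lcm(4, 3, 2) = 12.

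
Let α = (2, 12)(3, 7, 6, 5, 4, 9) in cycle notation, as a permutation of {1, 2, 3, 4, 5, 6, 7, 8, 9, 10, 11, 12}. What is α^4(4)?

4 lies in the 6-cycle (3, 7, 6, 5, 4, 9).
Advancing 4 steps from 4: 4 → 9 → 3 → 7 → 6.

6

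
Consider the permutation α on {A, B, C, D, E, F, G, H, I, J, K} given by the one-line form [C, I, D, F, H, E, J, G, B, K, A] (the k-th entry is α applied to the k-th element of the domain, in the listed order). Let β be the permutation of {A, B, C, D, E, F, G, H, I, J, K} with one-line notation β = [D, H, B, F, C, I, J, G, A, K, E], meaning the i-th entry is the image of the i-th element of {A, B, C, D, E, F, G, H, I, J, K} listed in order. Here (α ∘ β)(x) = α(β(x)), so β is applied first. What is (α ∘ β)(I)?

First apply β: β(I) = A, then α(A) = C. Thus (α ∘ β)(I) = C.

C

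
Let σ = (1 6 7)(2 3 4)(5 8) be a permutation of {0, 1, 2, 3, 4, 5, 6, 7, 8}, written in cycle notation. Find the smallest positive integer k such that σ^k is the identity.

The cycle type of σ is (3, 3, 2, 1).
The order is lcm(3, 3, 2) = 6.

6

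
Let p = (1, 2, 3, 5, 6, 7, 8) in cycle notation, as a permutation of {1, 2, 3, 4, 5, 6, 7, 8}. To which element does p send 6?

7

In the cycle (1, 2, 3, 5, 6, 7, 8), 6 is followed by 7, so p(6) = 7.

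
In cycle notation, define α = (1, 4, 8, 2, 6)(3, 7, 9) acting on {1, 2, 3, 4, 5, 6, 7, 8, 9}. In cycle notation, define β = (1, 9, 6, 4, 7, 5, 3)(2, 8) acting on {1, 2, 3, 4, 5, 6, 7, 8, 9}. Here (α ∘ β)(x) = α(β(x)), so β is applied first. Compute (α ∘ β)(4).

9

β(4) = 7, then α(7) = 9; composing gives (α ∘ β)(4) = 9.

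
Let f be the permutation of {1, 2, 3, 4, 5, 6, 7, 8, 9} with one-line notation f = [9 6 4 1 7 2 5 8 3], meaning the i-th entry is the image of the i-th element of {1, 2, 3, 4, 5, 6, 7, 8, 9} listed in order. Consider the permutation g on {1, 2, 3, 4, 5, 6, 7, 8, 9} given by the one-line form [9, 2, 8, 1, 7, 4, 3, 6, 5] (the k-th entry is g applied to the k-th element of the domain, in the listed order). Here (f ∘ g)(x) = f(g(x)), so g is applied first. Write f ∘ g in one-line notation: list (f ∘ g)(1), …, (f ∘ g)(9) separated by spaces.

(f ∘ g)(x) = f(g(x)). Computing each image: f(g(1)) = f(9) = 3, f(g(2)) = f(2) = 6, f(g(3)) = f(8) = 8, f(g(4)) = f(1) = 9, f(g(5)) = f(7) = 5, f(g(6)) = f(4) = 1, f(g(7)) = f(3) = 4, f(g(8)) = f(6) = 2, f(g(9)) = f(5) = 7.
Hence f ∘ g = [3 6 8 9 5 1 4 2 7].

3 6 8 9 5 1 4 2 7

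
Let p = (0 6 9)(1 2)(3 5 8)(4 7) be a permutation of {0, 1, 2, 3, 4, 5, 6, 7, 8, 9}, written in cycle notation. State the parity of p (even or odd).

even

The cycle lengths are 3, 3, 2, 2.
A cycle of length ℓ contributes ℓ−1 transpositions, so p is a product of 2 + 2 + 1 + 1 = 6 transpositions — even.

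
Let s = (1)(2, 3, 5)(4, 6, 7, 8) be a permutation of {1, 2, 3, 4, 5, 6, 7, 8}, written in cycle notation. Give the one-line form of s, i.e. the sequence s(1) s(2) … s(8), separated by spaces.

1 3 5 6 2 7 8 4

Each element maps to the next entry in its cycle (wrapping to the front): 1↦1, 2↦3, 3↦5, 4↦6, 5↦2, 6↦7, 7↦8, 8↦4.
So the one-line form is 1 3 5 6 2 7 8 4.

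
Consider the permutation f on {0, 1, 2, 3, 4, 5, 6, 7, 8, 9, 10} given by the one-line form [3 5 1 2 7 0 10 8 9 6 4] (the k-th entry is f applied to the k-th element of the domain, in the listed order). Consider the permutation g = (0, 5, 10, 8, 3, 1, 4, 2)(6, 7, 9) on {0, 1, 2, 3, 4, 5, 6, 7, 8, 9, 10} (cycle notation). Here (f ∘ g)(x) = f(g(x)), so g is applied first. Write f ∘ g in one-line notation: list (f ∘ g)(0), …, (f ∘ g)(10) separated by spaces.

(f ∘ g)(x) = f(g(x)). Computing each image: f(g(0)) = f(5) = 0, f(g(1)) = f(4) = 7, f(g(2)) = f(0) = 3, f(g(3)) = f(1) = 5, f(g(4)) = f(2) = 1, f(g(5)) = f(10) = 4, f(g(6)) = f(7) = 8, f(g(7)) = f(9) = 6, f(g(8)) = f(3) = 2, f(g(9)) = f(6) = 10, f(g(10)) = f(8) = 9.
Hence f ∘ g = [0 7 3 5 1 4 8 6 2 10 9].

0 7 3 5 1 4 8 6 2 10 9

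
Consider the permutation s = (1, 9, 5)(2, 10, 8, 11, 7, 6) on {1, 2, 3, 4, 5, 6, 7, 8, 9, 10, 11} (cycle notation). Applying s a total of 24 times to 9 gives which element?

9 lies in the 3-cycle (1, 9, 5).
Since the cycle has length 3, s^24 acts on it the same as s^0 (24 mod 3 = 0).
So s^24(9) = 9.

9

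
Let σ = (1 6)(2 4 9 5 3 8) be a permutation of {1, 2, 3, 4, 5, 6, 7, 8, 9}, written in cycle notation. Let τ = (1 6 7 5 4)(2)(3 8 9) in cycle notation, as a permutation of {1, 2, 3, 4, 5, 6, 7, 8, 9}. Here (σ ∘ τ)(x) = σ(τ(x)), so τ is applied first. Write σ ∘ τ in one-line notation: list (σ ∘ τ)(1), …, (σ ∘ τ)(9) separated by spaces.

1 4 2 6 9 7 3 5 8

For each element, apply τ then σ: 1 → 6 → 1; 2 → 2 → 4; 3 → 8 → 2; 4 → 1 → 6; 5 → 4 → 9; 6 → 7 → 7; 7 → 5 → 3; 8 → 9 → 5; 9 → 3 → 8.
Collecting the images, σ ∘ τ = [1 4 2 6 9 7 3 5 8].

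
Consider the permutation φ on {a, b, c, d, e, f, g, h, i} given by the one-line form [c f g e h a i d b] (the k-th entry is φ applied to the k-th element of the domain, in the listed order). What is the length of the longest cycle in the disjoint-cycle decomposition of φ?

Decomposing into disjoint cycles gives (a c g i b f)(d e h); the longest has length 6.

6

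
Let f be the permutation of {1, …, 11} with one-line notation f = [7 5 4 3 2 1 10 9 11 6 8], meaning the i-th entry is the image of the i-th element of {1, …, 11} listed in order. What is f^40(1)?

Tracing 1 → 7 → … returns to 1 after 4 steps, so 1 lies in a 4-cycle (1 7 10 6).
Since the cycle has length 4, f^40 acts on it the same as f^0 (40 mod 4 = 0).
So f^40(1) = 1.

1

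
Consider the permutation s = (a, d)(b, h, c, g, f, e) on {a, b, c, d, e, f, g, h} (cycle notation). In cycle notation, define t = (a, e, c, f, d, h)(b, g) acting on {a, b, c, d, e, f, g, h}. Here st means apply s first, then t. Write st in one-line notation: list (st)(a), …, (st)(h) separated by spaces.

(st)(x) = t(s(x)). Computing each image: t(s(a)) = t(d) = h, t(s(b)) = t(h) = a, t(s(c)) = t(g) = b, t(s(d)) = t(a) = e, t(s(e)) = t(b) = g, t(s(f)) = t(e) = c, t(s(g)) = t(f) = d, t(s(h)) = t(c) = f.
Hence st = [h a b e g c d f].

h a b e g c d f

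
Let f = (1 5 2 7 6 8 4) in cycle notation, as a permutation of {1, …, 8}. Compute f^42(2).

2 lies in the 7-cycle (1 5 2 7 6 8 4).
Since the cycle has length 7, f^42 acts on it the same as f^0 (42 mod 7 = 0).
So f^42(2) = 2.

2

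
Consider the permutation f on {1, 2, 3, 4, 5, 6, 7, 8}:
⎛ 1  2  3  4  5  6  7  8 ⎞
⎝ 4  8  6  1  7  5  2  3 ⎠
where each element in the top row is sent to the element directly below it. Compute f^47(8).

Tracing 8 → 3 → … returns to 8 after 6 steps, so 8 lies in a 6-cycle (2, 8, 3, 6, 5, 7).
Powers repeat with period 6 on this cycle, and 47 mod 6 = 5, so f^47(8) = f^5(8).
Advancing 5 steps from 8: 8 → 3 → 6 → 5 → 7 → 2.

2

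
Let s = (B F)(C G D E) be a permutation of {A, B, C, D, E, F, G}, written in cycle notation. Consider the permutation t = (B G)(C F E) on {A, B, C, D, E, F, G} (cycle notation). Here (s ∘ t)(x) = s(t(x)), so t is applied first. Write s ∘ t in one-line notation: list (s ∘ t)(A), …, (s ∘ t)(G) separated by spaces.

(s ∘ t)(x) = s(t(x)). Computing each image: s(t(A)) = s(A) = A, s(t(B)) = s(G) = D, s(t(C)) = s(F) = B, s(t(D)) = s(D) = E, s(t(E)) = s(C) = G, s(t(F)) = s(E) = C, s(t(G)) = s(B) = F.
Hence s ∘ t = [A D B E G C F].

A D B E G C F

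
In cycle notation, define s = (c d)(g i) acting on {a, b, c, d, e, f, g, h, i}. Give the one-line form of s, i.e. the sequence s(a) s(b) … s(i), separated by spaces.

Reading each image from the cycles: a↦a, b↦b, c↦d, d↦c, e↦e, f↦f, g↦i, h↦h, i↦g.
Listing these in domain order gives a b d c e f i h g.

a b d c e f i h g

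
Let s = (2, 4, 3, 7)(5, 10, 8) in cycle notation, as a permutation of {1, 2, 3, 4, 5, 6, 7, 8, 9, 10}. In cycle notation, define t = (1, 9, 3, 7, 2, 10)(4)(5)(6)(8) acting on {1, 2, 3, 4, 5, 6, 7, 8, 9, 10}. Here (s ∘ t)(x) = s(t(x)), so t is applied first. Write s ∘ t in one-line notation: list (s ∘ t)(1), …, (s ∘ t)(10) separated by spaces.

9 8 2 3 10 6 4 5 7 1

(s ∘ t)(x) = s(t(x)). Computing each image: s(t(1)) = s(9) = 9, s(t(2)) = s(10) = 8, s(t(3)) = s(7) = 2, s(t(4)) = s(4) = 3, s(t(5)) = s(5) = 10, s(t(6)) = s(6) = 6, s(t(7)) = s(2) = 4, s(t(8)) = s(8) = 5, s(t(9)) = s(3) = 7, s(t(10)) = s(1) = 1.
Hence s ∘ t = [9 8 2 3 10 6 4 5 7 1].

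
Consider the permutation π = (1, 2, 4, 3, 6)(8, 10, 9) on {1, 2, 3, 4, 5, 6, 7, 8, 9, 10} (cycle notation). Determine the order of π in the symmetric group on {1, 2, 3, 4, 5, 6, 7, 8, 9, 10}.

The cycle type of π is (5, 3, 1, 1).
The order of π is the least common multiple of its cycle lengths: lcm(5, 3) = 15.

15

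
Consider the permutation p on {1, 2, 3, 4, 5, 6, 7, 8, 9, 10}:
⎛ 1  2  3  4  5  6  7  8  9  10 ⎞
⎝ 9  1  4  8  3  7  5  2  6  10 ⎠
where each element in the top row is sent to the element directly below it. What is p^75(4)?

Tracing 4 → 8 → … returns to 4 after 9 steps, so 4 lies in a 9-cycle (1, 9, 6, 7, 5, 3, 4, 8, 2).
Since the cycle has length 9, p^75 acts on it the same as p^3 (75 mod 9 = 3).
Advancing 3 steps from 4: 4 → 8 → 2 → 1.

1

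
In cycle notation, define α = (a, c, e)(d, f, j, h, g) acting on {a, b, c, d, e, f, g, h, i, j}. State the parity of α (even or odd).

even

The cycle lengths are 5, 3, 1, 1.
A cycle is odd iff its length is even; α has 0 even-length cycles, so sgn(α) = (−1)^0 and α is even.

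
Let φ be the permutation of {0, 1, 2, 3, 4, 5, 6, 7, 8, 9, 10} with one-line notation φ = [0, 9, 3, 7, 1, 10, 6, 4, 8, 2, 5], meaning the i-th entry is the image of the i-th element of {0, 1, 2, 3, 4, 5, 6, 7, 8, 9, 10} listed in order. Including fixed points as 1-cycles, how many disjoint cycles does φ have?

5

The cycle decomposition is (0)(1, 9, 2, 3, 7, 4)(5, 10)(6)(8), which has 5 cycles (counting 1-cycles).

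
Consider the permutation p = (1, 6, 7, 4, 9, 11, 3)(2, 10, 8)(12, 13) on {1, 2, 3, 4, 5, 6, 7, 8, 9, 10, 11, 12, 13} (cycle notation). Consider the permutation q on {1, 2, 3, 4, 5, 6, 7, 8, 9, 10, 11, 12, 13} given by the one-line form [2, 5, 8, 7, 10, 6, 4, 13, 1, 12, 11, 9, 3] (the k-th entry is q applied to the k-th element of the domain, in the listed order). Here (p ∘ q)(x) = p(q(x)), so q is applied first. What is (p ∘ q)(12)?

11

(p ∘ q)(12) = p(q(12)). q(12) = 9, then p(9) = 11. So (p ∘ q)(12) = 11.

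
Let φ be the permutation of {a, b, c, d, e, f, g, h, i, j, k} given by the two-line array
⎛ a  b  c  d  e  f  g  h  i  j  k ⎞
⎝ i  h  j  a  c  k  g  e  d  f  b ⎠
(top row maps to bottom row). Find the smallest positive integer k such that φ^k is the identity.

21

Decomposing into disjoint cycles gives cycle lengths 7, 3, 1.
The order of φ is the least common multiple of its cycle lengths: lcm(7, 3) = 21.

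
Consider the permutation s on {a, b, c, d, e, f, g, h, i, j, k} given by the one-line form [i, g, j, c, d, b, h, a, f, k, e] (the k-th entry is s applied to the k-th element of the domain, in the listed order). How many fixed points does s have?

0

No element satisfies s(x) = x, so there are 0 fixed points.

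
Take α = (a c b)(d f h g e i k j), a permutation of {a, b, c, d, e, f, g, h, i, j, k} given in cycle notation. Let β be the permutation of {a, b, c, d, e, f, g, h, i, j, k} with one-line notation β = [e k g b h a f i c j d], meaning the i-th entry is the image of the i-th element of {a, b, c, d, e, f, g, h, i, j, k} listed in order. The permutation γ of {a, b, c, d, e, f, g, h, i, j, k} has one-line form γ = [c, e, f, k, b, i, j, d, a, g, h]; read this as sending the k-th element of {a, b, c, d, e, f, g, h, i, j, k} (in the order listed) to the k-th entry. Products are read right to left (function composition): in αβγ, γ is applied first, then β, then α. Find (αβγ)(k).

k

Apply the permutations in order: γ(k) = h, then β(h) = i, then α(i) = k. So (αβγ)(k) = k.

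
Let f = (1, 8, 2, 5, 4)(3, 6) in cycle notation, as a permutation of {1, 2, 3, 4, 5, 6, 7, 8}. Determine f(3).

Within (3, 6), 3 ↦ 6.

6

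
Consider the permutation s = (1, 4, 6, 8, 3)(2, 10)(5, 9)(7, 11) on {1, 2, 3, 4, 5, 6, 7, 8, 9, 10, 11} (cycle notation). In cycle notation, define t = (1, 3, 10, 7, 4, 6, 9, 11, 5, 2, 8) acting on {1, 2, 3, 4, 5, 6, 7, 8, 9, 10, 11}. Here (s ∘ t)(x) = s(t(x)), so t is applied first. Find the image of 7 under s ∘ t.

6

t(7) = 4, then s(4) = 6; composing gives (s ∘ t)(7) = 6.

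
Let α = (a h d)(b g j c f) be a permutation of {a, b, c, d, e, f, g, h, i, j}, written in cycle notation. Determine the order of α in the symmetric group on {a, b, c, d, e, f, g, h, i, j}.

The cycle type of α is (5, 3, 1, 1).
The order is lcm(5, 3) = 15.

15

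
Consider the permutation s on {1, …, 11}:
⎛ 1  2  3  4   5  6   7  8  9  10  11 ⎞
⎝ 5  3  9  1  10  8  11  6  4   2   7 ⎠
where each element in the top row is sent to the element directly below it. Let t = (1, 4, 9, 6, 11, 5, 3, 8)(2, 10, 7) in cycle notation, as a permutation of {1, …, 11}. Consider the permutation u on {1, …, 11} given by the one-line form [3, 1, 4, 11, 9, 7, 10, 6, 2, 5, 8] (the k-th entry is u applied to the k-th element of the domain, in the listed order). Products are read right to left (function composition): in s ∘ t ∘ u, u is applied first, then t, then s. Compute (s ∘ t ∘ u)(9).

2

Chase 9: u(9) = 2; t(2) = 10; s(10) = 2. Hence (s ∘ t ∘ u)(9) = 2.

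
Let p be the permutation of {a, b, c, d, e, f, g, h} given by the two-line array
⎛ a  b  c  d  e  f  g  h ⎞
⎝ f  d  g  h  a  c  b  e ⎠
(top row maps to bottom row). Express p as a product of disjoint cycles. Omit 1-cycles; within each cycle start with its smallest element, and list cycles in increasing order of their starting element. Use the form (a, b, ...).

Iterating p from a gives a → f → c → g → b → d → h → e → a; that is the 8-cycle (a, f, c, g, b, d, h, e).
Repeating from the next unused element and collecting all non-trivial cycles gives (a, f, c, g, b, d, h, e).

(a, f, c, g, b, d, h, e)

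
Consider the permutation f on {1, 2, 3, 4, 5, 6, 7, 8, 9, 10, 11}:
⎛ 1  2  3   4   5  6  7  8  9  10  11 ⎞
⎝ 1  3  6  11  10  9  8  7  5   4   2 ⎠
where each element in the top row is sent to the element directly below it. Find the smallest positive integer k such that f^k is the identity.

Decomposing into disjoint cycles gives cycle lengths 8, 2, 1.
Since disjoint cycles commute, ord(f) = lcm(8, 2) = 8.

8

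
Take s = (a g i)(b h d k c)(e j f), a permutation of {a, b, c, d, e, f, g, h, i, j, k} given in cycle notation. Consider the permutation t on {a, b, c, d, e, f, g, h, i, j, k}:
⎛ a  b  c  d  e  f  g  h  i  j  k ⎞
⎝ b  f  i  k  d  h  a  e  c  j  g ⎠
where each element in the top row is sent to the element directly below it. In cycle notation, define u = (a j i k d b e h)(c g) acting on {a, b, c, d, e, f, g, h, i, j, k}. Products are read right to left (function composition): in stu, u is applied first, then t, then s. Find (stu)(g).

(stu)(g) = s(t(u(g))). u(g) = c, then t(c) = i, then s(i) = a, so the result is a.

a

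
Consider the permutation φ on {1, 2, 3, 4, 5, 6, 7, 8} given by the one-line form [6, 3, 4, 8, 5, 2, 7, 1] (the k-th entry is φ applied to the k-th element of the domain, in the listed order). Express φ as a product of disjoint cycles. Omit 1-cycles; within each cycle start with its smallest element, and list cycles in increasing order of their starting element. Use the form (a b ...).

Iterating φ from 1 gives 1 → 6 → 2 → 3 → 4 → 8 → 1; that is the 6-cycle (1 6 2 3 4 8).
Repeating from the next unused element and collecting all non-trivial cycles gives (1 6 2 3 4 8).

(1 6 2 3 4 8)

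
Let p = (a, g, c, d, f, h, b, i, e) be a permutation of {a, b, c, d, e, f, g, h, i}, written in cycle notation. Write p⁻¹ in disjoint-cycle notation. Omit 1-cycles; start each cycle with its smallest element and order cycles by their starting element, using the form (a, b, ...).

The inverse reverses each cycle.
After reversing and putting each cycle's least element first, p⁻¹ = (a, e, i, b, h, f, d, c, g).

(a, e, i, b, h, f, d, c, g)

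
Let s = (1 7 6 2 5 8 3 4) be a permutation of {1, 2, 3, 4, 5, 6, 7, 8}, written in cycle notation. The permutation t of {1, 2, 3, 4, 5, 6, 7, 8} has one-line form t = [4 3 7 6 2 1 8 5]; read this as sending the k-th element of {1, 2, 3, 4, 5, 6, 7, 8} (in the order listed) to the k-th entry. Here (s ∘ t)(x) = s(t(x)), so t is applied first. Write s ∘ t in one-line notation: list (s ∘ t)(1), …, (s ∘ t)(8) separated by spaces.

1 4 6 2 5 7 3 8

(s ∘ t)(x) = s(t(x)). Computing each image: s(t(1)) = s(4) = 1, s(t(2)) = s(3) = 4, s(t(3)) = s(7) = 6, s(t(4)) = s(6) = 2, s(t(5)) = s(2) = 5, s(t(6)) = s(1) = 7, s(t(7)) = s(8) = 3, s(t(8)) = s(5) = 8.
Hence s ∘ t = [1 4 6 2 5 7 3 8].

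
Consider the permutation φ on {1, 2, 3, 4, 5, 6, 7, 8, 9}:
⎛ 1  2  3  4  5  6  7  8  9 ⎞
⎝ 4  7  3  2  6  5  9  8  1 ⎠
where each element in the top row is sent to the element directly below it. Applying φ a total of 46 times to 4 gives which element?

2

Tracing 4 → 2 → … returns to 4 after 5 steps, so 4 lies in a 5-cycle (1, 4, 2, 7, 9).
Since the cycle has length 5, φ^46 acts on it the same as φ^1 (46 mod 5 = 1).
Advancing 1 step from 4: 4 → 2.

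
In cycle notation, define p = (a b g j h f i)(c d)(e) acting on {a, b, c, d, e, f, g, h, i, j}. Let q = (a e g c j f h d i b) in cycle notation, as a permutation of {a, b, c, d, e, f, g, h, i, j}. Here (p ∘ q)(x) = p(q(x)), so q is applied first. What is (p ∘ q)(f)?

First apply q: q(f) = h, then p(h) = f. Thus (p ∘ q)(f) = f.

f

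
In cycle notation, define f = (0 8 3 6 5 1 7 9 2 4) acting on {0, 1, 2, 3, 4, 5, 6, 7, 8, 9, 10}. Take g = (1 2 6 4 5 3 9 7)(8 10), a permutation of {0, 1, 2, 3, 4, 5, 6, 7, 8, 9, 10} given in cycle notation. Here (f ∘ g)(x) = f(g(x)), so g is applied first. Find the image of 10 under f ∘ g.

3

(f ∘ g)(10) = f(g(10)). g(10) = 8, then f(8) = 3. So (f ∘ g)(10) = 3.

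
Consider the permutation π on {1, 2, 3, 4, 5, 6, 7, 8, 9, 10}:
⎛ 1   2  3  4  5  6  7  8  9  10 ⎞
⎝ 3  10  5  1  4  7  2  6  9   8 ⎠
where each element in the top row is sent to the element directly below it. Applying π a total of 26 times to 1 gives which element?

5

Tracing 1 → 3 → … returns to 1 after 4 steps, so 1 lies in a 4-cycle (1, 3, 5, 4).
Powers repeat with period 4 on this cycle, and 26 mod 4 = 2, so π^26(1) = π^2(1).
Advancing 2 steps from 1: 1 → 3 → 5.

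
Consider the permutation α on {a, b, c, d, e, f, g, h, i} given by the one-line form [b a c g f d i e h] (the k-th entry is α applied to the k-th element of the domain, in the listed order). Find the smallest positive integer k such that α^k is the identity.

6

Writing α as disjoint cycles, the cycle lengths are 6, 2, 1.
The order is lcm(6, 2) = 6.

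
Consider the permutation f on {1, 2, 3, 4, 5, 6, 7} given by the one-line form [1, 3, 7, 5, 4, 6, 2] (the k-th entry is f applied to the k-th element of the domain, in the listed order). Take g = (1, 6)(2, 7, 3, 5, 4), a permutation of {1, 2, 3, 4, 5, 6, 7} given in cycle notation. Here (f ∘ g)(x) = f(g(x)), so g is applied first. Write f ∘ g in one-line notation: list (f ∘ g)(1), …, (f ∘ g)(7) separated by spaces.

(f ∘ g)(x) = f(g(x)). Computing each image: f(g(1)) = f(6) = 6, f(g(2)) = f(7) = 2, f(g(3)) = f(5) = 4, f(g(4)) = f(2) = 3, f(g(5)) = f(4) = 5, f(g(6)) = f(1) = 1, f(g(7)) = f(3) = 7.
Hence f ∘ g = [6 2 4 3 5 1 7].

6 2 4 3 5 1 7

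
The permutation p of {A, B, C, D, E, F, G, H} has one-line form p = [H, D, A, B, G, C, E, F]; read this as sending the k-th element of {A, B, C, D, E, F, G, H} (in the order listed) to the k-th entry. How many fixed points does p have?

0

No element satisfies p(x) = x, so there are 0 fixed points.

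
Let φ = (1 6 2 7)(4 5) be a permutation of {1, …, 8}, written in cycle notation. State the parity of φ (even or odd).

The cycle lengths are 4, 2, 1, 1.
A cycle is odd iff its length is even; φ has 2 even-length cycles, so sgn(φ) = (−1)^2 and φ is even.

even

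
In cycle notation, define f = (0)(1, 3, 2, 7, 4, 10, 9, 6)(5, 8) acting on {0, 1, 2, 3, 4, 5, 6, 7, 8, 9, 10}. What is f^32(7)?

7 lies in the 8-cycle (1, 3, 2, 7, 4, 10, 9, 6).
Powers repeat with period 8 on this cycle, and 32 mod 8 = 0, so f^32(7) = f^0(7).
So f^32(7) = 7.

7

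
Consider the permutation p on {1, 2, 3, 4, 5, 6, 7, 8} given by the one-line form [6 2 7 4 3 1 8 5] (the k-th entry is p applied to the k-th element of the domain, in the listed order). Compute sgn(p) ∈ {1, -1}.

1

In disjoint-cycle form the cycle lengths are 4, 2, 1, 1.
A cycle of length ℓ contributes ℓ−1 transpositions, so p is a product of 3 + 1 = 4 transpositions — even.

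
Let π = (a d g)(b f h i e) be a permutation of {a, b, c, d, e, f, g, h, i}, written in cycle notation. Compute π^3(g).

g

g lies in the 3-cycle (a d g).
Powers repeat with period 3 on this cycle, and 3 mod 3 = 0, so π^3(g) = π^0(g).
So π^3(g) = g.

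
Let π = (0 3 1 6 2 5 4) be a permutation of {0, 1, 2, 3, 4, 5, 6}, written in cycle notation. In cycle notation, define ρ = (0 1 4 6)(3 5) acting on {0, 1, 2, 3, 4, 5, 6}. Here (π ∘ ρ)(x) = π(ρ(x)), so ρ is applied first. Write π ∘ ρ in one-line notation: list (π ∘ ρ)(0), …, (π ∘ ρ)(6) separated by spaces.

For each element, apply ρ then π: 0 → 1 → 6; 1 → 4 → 0; 2 → 2 → 5; 3 → 5 → 4; 4 → 6 → 2; 5 → 3 → 1; 6 → 0 → 3.
Collecting the images, π ∘ ρ = [6 0 5 4 2 1 3].

6 0 5 4 2 1 3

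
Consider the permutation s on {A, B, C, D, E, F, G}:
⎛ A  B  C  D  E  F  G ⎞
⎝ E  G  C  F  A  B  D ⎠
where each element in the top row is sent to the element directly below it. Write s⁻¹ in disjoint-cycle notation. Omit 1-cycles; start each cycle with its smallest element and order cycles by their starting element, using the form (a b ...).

(A E)(B F D G)

The cycle decomposition of s is (A E)(B G D F).
Reversing each cycle (and rotating so the smallest element leads) gives s⁻¹ = (A E)(B F D G).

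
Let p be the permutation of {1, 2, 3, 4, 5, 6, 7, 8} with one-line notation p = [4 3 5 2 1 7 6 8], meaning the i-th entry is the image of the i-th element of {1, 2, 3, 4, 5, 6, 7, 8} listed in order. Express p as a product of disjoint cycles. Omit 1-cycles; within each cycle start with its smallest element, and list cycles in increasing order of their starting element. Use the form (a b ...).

Start at 1 and follow images: 1 → 4 → 2 → 3 → 5 → 1, giving the cycle (1 4 2 3 5).
Repeating from the next unused element and collecting all non-trivial cycles gives (1 4 2 3 5)(6 7).

(1 4 2 3 5)(6 7)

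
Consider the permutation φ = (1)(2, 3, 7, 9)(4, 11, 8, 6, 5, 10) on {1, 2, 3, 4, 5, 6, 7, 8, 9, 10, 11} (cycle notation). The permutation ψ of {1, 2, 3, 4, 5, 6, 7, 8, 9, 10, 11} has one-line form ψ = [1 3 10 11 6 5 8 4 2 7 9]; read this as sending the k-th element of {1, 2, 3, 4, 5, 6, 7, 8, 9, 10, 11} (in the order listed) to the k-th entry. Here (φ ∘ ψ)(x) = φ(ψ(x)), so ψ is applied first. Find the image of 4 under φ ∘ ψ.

First apply ψ: ψ(4) = 11, then φ(11) = 8. Thus (φ ∘ ψ)(4) = 8.

8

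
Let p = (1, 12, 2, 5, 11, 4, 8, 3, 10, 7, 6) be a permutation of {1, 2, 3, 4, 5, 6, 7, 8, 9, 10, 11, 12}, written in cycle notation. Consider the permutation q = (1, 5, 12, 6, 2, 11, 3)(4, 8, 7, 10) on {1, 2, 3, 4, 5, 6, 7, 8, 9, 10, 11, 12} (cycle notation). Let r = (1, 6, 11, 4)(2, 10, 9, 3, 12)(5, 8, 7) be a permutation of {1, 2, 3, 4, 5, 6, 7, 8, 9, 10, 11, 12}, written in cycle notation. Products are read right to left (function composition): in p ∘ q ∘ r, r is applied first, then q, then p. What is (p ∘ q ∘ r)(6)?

(p ∘ q ∘ r)(6) = p(q(r(6))). r(6) = 11, then q(11) = 3, then p(3) = 10, so the result is 10.

10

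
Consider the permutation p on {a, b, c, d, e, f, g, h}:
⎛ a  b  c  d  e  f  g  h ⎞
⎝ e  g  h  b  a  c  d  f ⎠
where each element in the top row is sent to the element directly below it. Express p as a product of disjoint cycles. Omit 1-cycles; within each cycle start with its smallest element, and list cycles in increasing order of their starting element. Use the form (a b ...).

(a e)(b g d)(c h f)

Iterating p from a gives a → e → a; that is the 2-cycle (a e).
Continuing from each remaining unvisited element yields (a e)(b g d)(c h f).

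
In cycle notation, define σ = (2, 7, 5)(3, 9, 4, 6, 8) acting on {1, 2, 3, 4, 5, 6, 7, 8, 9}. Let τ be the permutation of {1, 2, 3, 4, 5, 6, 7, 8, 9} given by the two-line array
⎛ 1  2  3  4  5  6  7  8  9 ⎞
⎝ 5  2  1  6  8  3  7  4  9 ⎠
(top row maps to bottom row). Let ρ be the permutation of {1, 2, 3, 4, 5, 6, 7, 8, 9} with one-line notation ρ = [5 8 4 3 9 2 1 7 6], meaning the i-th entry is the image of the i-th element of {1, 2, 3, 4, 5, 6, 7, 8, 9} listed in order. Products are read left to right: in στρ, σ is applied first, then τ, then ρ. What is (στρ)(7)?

(στρ)(7) = ρ(τ(σ(7))). σ(7) = 5, then τ(5) = 8, then ρ(8) = 7, so the result is 7.

7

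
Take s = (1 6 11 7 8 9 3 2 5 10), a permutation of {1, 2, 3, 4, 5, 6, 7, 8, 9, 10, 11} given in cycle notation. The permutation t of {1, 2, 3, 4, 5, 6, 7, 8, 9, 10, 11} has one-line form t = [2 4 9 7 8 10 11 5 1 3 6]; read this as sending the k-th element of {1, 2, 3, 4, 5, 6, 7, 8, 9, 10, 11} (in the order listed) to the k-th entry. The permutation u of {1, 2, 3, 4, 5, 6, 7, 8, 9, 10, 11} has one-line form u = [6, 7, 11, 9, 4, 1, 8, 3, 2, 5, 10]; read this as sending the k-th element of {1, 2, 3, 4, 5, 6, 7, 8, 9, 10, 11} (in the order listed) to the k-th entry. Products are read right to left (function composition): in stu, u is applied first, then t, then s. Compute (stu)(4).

6

(stu)(4) = s(t(u(4))). u(4) = 9, then t(9) = 1, then s(1) = 6, so the result is 6.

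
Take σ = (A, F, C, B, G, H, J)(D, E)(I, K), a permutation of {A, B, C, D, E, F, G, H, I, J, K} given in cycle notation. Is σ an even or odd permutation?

even

The cycle lengths are 7, 2, 2.
A cycle of length ℓ contributes ℓ−1 transpositions, so σ is a product of 6 + 1 + 1 = 8 transpositions — even.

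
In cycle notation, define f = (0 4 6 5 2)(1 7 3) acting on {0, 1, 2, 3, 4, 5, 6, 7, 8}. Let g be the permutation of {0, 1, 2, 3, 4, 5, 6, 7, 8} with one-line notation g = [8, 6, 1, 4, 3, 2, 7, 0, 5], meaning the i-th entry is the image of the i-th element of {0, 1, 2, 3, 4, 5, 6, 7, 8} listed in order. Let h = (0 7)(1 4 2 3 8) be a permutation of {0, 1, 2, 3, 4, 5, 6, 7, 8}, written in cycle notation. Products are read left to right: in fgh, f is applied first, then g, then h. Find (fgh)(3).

6

(fgh)(3) = h(g(f(3))). f(3) = 1, then g(1) = 6, then h(6) = 6, so the result is 6.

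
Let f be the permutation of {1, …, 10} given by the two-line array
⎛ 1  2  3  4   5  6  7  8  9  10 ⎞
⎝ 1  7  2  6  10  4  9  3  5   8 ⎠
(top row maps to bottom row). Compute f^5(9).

2

Tracing 9 → 5 → … returns to 9 after 7 steps, so 9 lies in a 7-cycle (2 7 9 5 10 8 3).
Advancing 5 steps from 9: 9 → 5 → 10 → 8 → 3 → 2.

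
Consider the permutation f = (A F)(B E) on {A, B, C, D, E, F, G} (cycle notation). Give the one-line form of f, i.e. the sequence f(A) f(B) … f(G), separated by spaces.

Reading each image from the cycles: A↦F, B↦E, C↦C, D↦D, E↦B, F↦A, G↦G.
Listing these in domain order gives F E C D B A G.

F E C D B A G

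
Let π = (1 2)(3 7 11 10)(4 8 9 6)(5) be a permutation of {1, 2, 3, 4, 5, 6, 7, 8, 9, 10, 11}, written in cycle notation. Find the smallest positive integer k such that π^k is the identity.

4

The cycle type of π is (4, 4, 2, 1).
Since disjoint cycles commute, ord(π) = lcm(4, 4, 2) = 4.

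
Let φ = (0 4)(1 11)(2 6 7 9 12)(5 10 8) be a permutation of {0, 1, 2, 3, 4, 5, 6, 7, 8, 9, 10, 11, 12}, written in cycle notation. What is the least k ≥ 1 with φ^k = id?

30

The disjoint cycles have lengths 5, 3, 2, 2, 1.
The order of φ is the least common multiple of its cycle lengths: lcm(5, 3, 2, 2) = 30.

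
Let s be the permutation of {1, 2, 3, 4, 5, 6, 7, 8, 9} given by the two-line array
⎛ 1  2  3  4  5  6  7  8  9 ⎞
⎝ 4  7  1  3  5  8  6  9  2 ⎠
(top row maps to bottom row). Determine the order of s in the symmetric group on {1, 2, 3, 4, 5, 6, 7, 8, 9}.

15

The disjoint-cycle form of s has cycle lengths 5, 3, 1.
The order of s is the least common multiple of its cycle lengths: lcm(5, 3) = 15.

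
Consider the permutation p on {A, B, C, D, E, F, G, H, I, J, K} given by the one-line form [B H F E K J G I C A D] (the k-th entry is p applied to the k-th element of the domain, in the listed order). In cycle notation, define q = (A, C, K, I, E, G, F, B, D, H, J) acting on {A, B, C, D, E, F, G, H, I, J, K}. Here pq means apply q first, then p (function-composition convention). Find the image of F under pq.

H

(pq)(F) = p(q(F)). q(F) = B, then p(B) = H. So (pq)(F) = H.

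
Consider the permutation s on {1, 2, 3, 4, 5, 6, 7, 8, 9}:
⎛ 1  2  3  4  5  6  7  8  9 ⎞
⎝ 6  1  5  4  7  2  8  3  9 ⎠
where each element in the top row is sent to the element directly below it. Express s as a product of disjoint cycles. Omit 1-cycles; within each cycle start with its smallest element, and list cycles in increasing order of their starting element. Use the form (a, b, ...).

(1, 6, 2)(3, 5, 7, 8)

Iterating s from 1 gives 1 → 6 → 2 → 1; that is the 3-cycle (1, 6, 2).
Repeating from the next unused element and collecting all non-trivial cycles gives (1, 6, 2)(3, 5, 7, 8).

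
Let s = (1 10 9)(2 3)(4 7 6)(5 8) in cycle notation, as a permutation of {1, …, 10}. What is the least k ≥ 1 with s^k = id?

The cycle type of s is (3, 3, 2, 2).
The order of s is the least common multiple of its cycle lengths: lcm(3, 3, 2, 2) = 6.

6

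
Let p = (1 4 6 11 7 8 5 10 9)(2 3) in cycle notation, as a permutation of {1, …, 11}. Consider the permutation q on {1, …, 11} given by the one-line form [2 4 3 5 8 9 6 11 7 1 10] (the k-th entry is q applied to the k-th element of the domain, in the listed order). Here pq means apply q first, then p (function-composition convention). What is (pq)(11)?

First apply q: q(11) = 10, then p(10) = 9. Thus (pq)(11) = 9.

9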